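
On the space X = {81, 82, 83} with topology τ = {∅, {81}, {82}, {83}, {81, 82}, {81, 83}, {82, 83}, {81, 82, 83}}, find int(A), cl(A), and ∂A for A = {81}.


int(A) = {81}, cl(A) = {81}, ∂A = ∅.

Closed sets in (X, τ) are complements of opens:
  closed(X, τ) = {∅, {81}, {82}, {83}, {81, 82}, {81, 83}, {82, 83}, {81, 82, 83}}.
int(A) = ⋃ {U ∈ τ : U ⊆ A}. Opens contained in A: ∅, {81}.
Taking the union of these: int(A) = {81}.
cl(A) = ⋂ {C closed : A ⊆ C}. Closed sets containing A: {81}, {81, 82}, {81, 83}, {81, 82, 83}.
Intersecting these: cl(A) = {81}.
∂A = cl(A) ∖ int(A) = {81} ∖ {81} = ∅.


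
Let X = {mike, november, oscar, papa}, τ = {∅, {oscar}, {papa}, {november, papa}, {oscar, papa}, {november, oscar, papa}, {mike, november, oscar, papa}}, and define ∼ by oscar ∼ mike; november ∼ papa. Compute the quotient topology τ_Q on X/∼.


X/∼ = {[mike=oscar], [november=papa]}; |τ_Q| = 3.

Equivalence classes: [mike=oscar], [november=papa].
Quotient map π: X → X/∼ sends mike ↦ [mike=oscar], november ↦ [november=papa], oscar ↦ [mike=oscar], papa ↦ [november=papa].
For each subset V ⊆ X/∼, compute π^{-1}(V) ⊆ X and check whether π^{-1}(V) ∈ τ. V is open in τ_Q iff π^{-1}(V) ∈ τ.
  V = {}: π^{-1}(V) = ∅ ∈ τ ✓.
  V = {[mike=oscar]}: π^{-1}(V) = {mike, oscar} ∉ τ ✗.
  V = {[november=papa]}: π^{-1}(V) = {november, papa} ∈ τ ✓.
  V = {[mike=oscar], [november=papa]}: π^{-1}(V) = {mike, november, oscar, papa} ∈ τ ✓.
Open sets in the quotient: τ_Q = {{}, {[november=papa]}, {[mike=oscar], [november=papa]}} (3 elements).


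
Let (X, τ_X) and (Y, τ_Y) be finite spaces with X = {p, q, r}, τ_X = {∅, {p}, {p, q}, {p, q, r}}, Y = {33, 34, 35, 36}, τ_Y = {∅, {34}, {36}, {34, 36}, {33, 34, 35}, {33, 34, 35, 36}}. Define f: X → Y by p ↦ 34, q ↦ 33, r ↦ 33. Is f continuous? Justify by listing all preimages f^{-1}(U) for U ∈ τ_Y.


f IS continuous.

Compute f^{-1}(U) for each U ∈ τ_Y:
  U = ∅: f^{-1}(U) = ∅ ∈ τ_X ✓.
  U = {34}: f^{-1}(U) = {p} ∈ τ_X ✓.
  U = {36}: f^{-1}(U) = ∅ ∈ τ_X ✓.
  U = {34, 36}: f^{-1}(U) = {p} ∈ τ_X ✓.
  U = {33, 34, 35}: f^{-1}(U) = {p, q, r} ∈ τ_X ✓.
  U = {33, 34, 35, 36}: f^{-1}(U) = {p, q, r} ∈ τ_X ✓.
Every preimage lies in τ_X, so f IS continuous.


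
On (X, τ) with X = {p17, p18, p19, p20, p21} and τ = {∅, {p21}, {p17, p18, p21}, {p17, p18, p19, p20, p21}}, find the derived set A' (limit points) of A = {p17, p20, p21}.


A' = {p17, p18, p19, p20}

For each x ∈ X, list the open sets U ∈ τ with x ∈ U, then check whether U ∩ (A ∖ {x}) ≠ ∅ for every such U.
  x = p17: opens ∋ x are {p17, p18, p21}, {p17, p18, p19, p20, p21}; each meets A ∖ {p17}, so x IS a limit point.
  x = p18: opens ∋ x are {p17, p18, p21}, {p17, p18, p19, p20, p21}; each meets A ∖ {p18}, so x IS a limit point.
  x = p19: opens ∋ x are {p17, p18, p19, p20, p21}; each meets A ∖ {p19}, so x IS a limit point.
  x = p20: opens ∋ x are {p17, p18, p19, p20, p21}; each meets A ∖ {p20}, so x IS a limit point.
  x = p21: open {p21} ∋ x has {p21} ∩ (A ∖ {p21}) = ∅, so x is NOT a limit point.
Collecting: A' = {p17, p18, p19, p20}.


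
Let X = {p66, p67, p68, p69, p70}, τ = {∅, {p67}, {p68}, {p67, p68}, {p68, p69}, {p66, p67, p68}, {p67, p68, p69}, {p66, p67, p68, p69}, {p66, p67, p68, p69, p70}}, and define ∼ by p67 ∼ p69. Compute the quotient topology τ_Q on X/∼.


X/∼ = {[p66], [p67=p69], [p68], [p70]}; |τ_Q| = 5.

Equivalence classes: [p66], [p67=p69], [p68], [p70].
Quotient map π: X → X/∼ sends p66 ↦ [p66], p67 ↦ [p67=p69], p68 ↦ [p68], p69 ↦ [p67=p69], p70 ↦ [p70].
For each subset V ⊆ X/∼, compute π^{-1}(V) ⊆ X and check whether π^{-1}(V) ∈ τ. V is open in τ_Q iff π^{-1}(V) ∈ τ.
  V = {}: π^{-1}(V) = ∅ ∈ τ ✓.
  V = {[p66]}: π^{-1}(V) = {p66} ∉ τ ✗.
  V = {[p67=p69]}: π^{-1}(V) = {p67, p69} ∉ τ ✗.
  V = {[p66], [p67=p69]}: π^{-1}(V) = {p66, p67, p69} ∉ τ ✗.
  V = {[p68]}: π^{-1}(V) = {p68} ∈ τ ✓.
  V = {[p66], [p68]}: π^{-1}(V) = {p66, p68} ∉ τ ✗.
  V = {[p67=p69], [p68]}: π^{-1}(V) = {p67, p68, p69} ∈ τ ✓.
  V = {[p66], [p67=p69], [p68]}: π^{-1}(V) = {p66, p67, p68, p69} ∈ τ ✓.
  V = {[p70]}: π^{-1}(V) = {p70} ∉ τ ✗.
  V = {[p66], [p70]}: π^{-1}(V) = {p66, p70} ∉ τ ✗.
  V = {[p67=p69], [p70]}: π^{-1}(V) = {p67, p69, p70} ∉ τ ✗.
  V = {[p66], [p67=p69], [p70]}: π^{-1}(V) = {p66, p67, p69, p70} ∉ τ ✗.
  V = {[p68], [p70]}: π^{-1}(V) = {p68, p70} ∉ τ ✗.
  V = {[p66], [p68], [p70]}: π^{-1}(V) = {p66, p68, p70} ∉ τ ✗.
  V = {[p67=p69], [p68], [p70]}: π^{-1}(V) = {p67, p68, p69, p70} ∉ τ ✗.
  V = {[p66], [p67=p69], [p68], [p70]}: π^{-1}(V) = {p66, p67, p68, p69, p70} ∈ τ ✓.
Open sets in the quotient: τ_Q = {{}, {[p68]}, {[p67=p69], [p68]}, {[p66], [p67=p69], [p68]}, {[p66], [p67=p69], [p68], [p70]}} (5 elements).


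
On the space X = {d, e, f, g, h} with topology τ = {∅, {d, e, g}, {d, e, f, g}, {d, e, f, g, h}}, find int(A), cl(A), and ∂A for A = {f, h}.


int(A) = ∅, cl(A) = {f, h}, ∂A = {f, h}.

Closed sets in (X, τ) are complements of opens:
  closed(X, τ) = {∅, {h}, {f, h}, {d, e, f, g, h}}.
int(A) = ⋃ {U ∈ τ : U ⊆ A}. Opens contained in A: ∅.
Taking the union of these: int(A) = ∅.
cl(A) = ⋂ {C closed : A ⊆ C}. Closed sets containing A: {f, h}, {d, e, f, g, h}.
Intersecting these: cl(A) = {f, h}.
∂A = cl(A) ∖ int(A) = {f, h} ∖ ∅ = {f, h}.


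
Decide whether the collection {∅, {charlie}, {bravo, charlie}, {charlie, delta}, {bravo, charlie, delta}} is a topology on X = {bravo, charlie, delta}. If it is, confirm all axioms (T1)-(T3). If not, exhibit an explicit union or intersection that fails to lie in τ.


τ IS a topology on X.

Axiom (T1): ∅ ∈ τ? Yes; X ∈ τ? Yes.
Axiom (T2/T3): check pairwise unions and intersections of members of τ.
All pairwise intersections and unions checked — each lies in τ. Therefore τ satisfies (T1), (T2), (T3): it IS a topology on X.


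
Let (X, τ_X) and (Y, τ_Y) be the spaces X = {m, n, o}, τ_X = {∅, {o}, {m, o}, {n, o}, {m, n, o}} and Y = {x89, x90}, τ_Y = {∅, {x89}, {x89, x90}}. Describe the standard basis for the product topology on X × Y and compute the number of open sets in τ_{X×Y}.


Basis B = {∅ × ∅, {o} × {x89}, {m, o} × {x89}, {n, o} × {x89}, {o} × {x89, x90}, {m, n, o} × {x89}, {m, o} × {x89, x90}, {n, o} × {x89, x90}, {m, n, o} × {x89, x90}}; |τ_{X×Y}| = 14.

Enumerate products U × V with U ∈ τ_X, V ∈ τ_Y (deduplicated):
  ∅ × ∅ = {} (∅)
  {o} × {x89} = {(o,x89)}
  {m, o} × {x89} = {(m,x89), (o,x89)}
  {n, o} × {x89} = {(n,x89), (o,x89)}
  {o} × {x89, x90} = {(o,x89), (o,x90)}
  {m, n, o} × {x89} = {(m,x89), (n,x89), (o,x89)}
  {m, o} × {x89, x90} = {(m,x89), (m,x90), (o,x89), (o,x90)}
  {n, o} × {x89, x90} = {(n,x89), (n,x90), (o,x89), (o,x90)}
  {m, n, o} × {x89, x90} = {(m,x89), (m,x90), (n,x89), (n,x90), (o,x89), (o,x90)}
These 9 distinct sets form the basis B.
Close under arbitrary unions to get τ_{X×Y}; counting gives |τ_{X×Y}| = 14.


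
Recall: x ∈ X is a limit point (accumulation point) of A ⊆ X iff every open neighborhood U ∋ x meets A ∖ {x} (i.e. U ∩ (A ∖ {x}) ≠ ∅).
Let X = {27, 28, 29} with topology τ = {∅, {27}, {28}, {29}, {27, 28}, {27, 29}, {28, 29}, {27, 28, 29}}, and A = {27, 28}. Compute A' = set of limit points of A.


A' = ∅

For each x ∈ X, list the open sets U ∈ τ with x ∈ U, then check whether U ∩ (A ∖ {x}) ≠ ∅ for every such U.
  x = 27: open {27} ∋ x has {27} ∩ (A ∖ {27}) = ∅, so x is NOT a limit point.
  x = 28: open {28} ∋ x has {28} ∩ (A ∖ {28}) = ∅, so x is NOT a limit point.
  x = 29: open {29} ∋ x has {29} ∩ (A ∖ {29}) = ∅, so x is NOT a limit point.
Collecting: A' = ∅.


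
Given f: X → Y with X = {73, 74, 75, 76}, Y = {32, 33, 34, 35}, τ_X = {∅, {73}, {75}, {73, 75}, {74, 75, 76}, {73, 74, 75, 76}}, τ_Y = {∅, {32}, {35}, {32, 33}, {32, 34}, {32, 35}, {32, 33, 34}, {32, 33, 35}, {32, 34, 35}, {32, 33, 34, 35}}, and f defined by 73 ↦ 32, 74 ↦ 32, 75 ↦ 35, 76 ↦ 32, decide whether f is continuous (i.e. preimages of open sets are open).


f is NOT continuous.

Compute f^{-1}(U) for each U ∈ τ_Y:
  U = ∅: f^{-1}(U) = ∅ ∈ τ_X ✓.
  U = {32}: f^{-1}(U) = {73, 74, 76} ∉ τ_X ✗.
  U = {35}: f^{-1}(U) = {75} ∈ τ_X ✓.
  U = {32, 33}: f^{-1}(U) = {73, 74, 76} ∉ τ_X ✗.
  U = {32, 34}: f^{-1}(U) = {73, 74, 76} ∉ τ_X ✗.
  U = {32, 35}: f^{-1}(U) = {73, 74, 75, 76} ∈ τ_X ✓.
  U = {32, 33, 34}: f^{-1}(U) = {73, 74, 76} ∉ τ_X ✗.
  U = {32, 33, 35}: f^{-1}(U) = {73, 74, 75, 76} ∈ τ_X ✓.
  U = {32, 34, 35}: f^{-1}(U) = {73, 74, 75, 76} ∈ τ_X ✓.
  U = {32, 33, 34, 35}: f^{-1}(U) = {73, 74, 75, 76} ∈ τ_X ✓.
Found U = {32} with f^{-1}(U) = {73, 74, 76} not in τ_X. Therefore f is NOT continuous.


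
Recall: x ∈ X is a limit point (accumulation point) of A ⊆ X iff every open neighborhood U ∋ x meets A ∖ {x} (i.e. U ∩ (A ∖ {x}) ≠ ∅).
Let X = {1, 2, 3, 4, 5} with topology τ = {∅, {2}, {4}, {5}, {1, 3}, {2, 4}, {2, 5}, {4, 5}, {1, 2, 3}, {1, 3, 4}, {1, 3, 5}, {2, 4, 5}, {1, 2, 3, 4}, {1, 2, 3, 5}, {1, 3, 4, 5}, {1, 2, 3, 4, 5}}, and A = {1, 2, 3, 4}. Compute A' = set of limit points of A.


A' = {1, 3}

For each x ∈ X, list the open sets U ∈ τ with x ∈ U, then check whether U ∩ (A ∖ {x}) ≠ ∅ for every such U.
  x = 1: opens ∋ x are {1, 3}, {1, 2, 3}, {1, 3, 4}, {1, 3, 5}, {1, 2, 3, 4}, {1, 2, 3, 5}, {1, 3, 4, 5}, {1, 2, 3, 4, 5}; each meets A ∖ {1}, so x IS a limit point.
  x = 2: open {2} ∋ x has {2} ∩ (A ∖ {2}) = ∅, so x is NOT a limit point.
  x = 3: opens ∋ x are {1, 3}, {1, 2, 3}, {1, 3, 4}, {1, 3, 5}, {1, 2, 3, 4}, {1, 2, 3, 5}, {1, 3, 4, 5}, {1, 2, 3, 4, 5}; each meets A ∖ {3}, so x IS a limit point.
  x = 4: open {4} ∋ x has {4} ∩ (A ∖ {4}) = ∅, so x is NOT a limit point.
  x = 5: open {5} ∋ x has {5} ∩ (A ∖ {5}) = ∅, so x is NOT a limit point.
Collecting: A' = {1, 3}.


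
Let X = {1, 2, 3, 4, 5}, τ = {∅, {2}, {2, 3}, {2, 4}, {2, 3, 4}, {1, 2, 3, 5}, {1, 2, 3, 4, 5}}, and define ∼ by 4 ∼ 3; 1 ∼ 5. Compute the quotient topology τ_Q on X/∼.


X/∼ = {[1=5], [2], [3=4]}; |τ_Q| = 4.

Equivalence classes: [1=5], [2], [3=4].
Quotient map π: X → X/∼ sends 1 ↦ [1=5], 2 ↦ [2], 3 ↦ [3=4], 4 ↦ [3=4], 5 ↦ [1=5].
For each subset V ⊆ X/∼, compute π^{-1}(V) ⊆ X and check whether π^{-1}(V) ∈ τ. V is open in τ_Q iff π^{-1}(V) ∈ τ.
  V = {}: π^{-1}(V) = ∅ ∈ τ ✓.
  V = {[1=5]}: π^{-1}(V) = {1, 5} ∉ τ ✗.
  V = {[2]}: π^{-1}(V) = {2} ∈ τ ✓.
  V = {[1=5], [2]}: π^{-1}(V) = {1, 2, 5} ∉ τ ✗.
  V = {[3=4]}: π^{-1}(V) = {3, 4} ∉ τ ✗.
  V = {[1=5], [3=4]}: π^{-1}(V) = {1, 3, 4, 5} ∉ τ ✗.
  V = {[2], [3=4]}: π^{-1}(V) = {2, 3, 4} ∈ τ ✓.
  V = {[1=5], [2], [3=4]}: π^{-1}(V) = {1, 2, 3, 4, 5} ∈ τ ✓.
Open sets in the quotient: τ_Q = {{}, {[2]}, {[2], [3=4]}, {[1=5], [2], [3=4]}} (4 elements).


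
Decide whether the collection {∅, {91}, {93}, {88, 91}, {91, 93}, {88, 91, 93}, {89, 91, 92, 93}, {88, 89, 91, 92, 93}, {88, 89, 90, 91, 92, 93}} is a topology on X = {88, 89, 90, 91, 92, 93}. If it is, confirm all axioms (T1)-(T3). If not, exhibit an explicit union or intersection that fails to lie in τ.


τ IS a topology on X.

Axiom (T1): ∅ ∈ τ? Yes; X ∈ τ? Yes.
Axiom (T2/T3): check pairwise unions and intersections of members of τ.
All pairwise intersections and unions checked — each lies in τ. Therefore τ satisfies (T1), (T2), (T3): it IS a topology on X.


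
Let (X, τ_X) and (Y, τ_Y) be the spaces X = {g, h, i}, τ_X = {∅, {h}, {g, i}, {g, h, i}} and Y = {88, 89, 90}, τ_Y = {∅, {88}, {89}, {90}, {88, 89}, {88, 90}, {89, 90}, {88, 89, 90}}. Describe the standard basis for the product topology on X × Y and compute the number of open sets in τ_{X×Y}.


Basis B = {∅ × ∅, {h} × {88}, {h} × {89}, {h} × {90}, {g, i} × {88}, {g, i} × {89}, {g, i} × {90}, {h} × {88, 89}, {h} × {88, 90}, {h} × {89, 90}, {g, h, i} × {88}, {g, h, i} × {89}, {g, h, i} × {90}, {h} × {88, 89, 90}, {g, i} × {88, 89}, {g, i} × {88, 90}, {g, i} × {89, 90}, {g, i} × {88, 89, 90}, {g, h, i} × {88, 89}, {g, h, i} × {88, 90}, {g, h, i} × {89, 90}, {g, h, i} × {88, 89, 90}}; |τ_{X×Y}| = 64.

Enumerate products U × V with U ∈ τ_X, V ∈ τ_Y (deduplicated):
  ∅ × ∅ = {} (∅)
  {h} × {88} = {(h,88)}
  {h} × {89} = {(h,89)}
  {h} × {90} = {(h,90)}
  {g, i} × {88} = {(g,88), (i,88)}
  {g, i} × {89} = {(g,89), (i,89)}
  {g, i} × {90} = {(g,90), (i,90)}
  {h} × {88, 89} = {(h,88), (h,89)}
  {h} × {88, 90} = {(h,88), (h,90)}
  {h} × {89, 90} = {(h,89), (h,90)}
  {g, h, i} × {88} = {(g,88), (h,88), (i,88)}
  {g, h, i} × {89} = {(g,89), (h,89), (i,89)}
  {g, h, i} × {90} = {(g,90), (h,90), (i,90)}
  {h} × {88, 89, 90} = {(h,88), (h,89), (h,90)}
  {g, i} × {88, 89} = {(g,88), (g,89), (i,88), (i,89)}
  {g, i} × {88, 90} = {(g,88), (g,90), (i,88), (i,90)}
  {g, i} × {89, 90} = {(g,89), (g,90), (i,89), (i,90)}
  {g, i} × {88, 89, 90} = {(g,88), (g,89), (g,90), (i,88), (i,89), (i,90)}
  {g, h, i} × {88, 89} = {(g,88), (g,89), (h,88), (h,89), (i,88), (i,89)}
  {g, h, i} × {88, 90} = {(g,88), (g,90), (h,88), (h,90), (i,88), (i,90)}
  {g, h, i} × {89, 90} = {(g,89), (g,90), (h,89), (h,90), (i,89), (i,90)}
  {g, h, i} × {88, 89, 90} = {(g,88), (g,89), (g,90), (h,88), (h,89), (h,90), (i,88), (i,89), (i,90)}
These 22 distinct sets form the basis B.
Close under arbitrary unions to get τ_{X×Y}; counting gives |τ_{X×Y}| = 64.


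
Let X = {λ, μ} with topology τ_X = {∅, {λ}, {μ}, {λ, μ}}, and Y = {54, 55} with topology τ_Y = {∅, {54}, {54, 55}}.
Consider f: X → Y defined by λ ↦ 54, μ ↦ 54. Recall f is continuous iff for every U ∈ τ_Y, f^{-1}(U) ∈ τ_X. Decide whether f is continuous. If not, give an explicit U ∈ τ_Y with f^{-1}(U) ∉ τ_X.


f IS continuous.

Compute f^{-1}(U) for each U ∈ τ_Y:
  U = ∅: f^{-1}(U) = ∅ ∈ τ_X ✓.
  U = {54}: f^{-1}(U) = {λ, μ} ∈ τ_X ✓.
  U = {54, 55}: f^{-1}(U) = {λ, μ} ∈ τ_X ✓.
Every preimage lies in τ_X, so f IS continuous.


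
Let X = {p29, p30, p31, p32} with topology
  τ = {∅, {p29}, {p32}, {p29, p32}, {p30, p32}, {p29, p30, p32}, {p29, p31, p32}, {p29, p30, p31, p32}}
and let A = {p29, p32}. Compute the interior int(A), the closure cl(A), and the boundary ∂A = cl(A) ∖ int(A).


int(A) = {p29, p32}, cl(A) = {p29, p30, p31, p32}, ∂A = {p30, p31}.

Closed sets in (X, τ) are complements of opens:
  closed(X, τ) = {∅, {p30}, {p31}, {p29, p31}, {p30, p31}, {p29, p30, p31}, {p30, p31, p32}, {p29, p30, p31, p32}}.
int(A) = ⋃ {U ∈ τ : U ⊆ A}. Opens contained in A: ∅, {p29}, {p32}, {p29, p32}.
Taking the union of these: int(A) = {p29, p32}.
cl(A) = ⋂ {C closed : A ⊆ C}. Closed sets containing A: {p29, p30, p31, p32}.
Intersecting these: cl(A) = {p29, p30, p31, p32}.
∂A = cl(A) ∖ int(A) = {p29, p30, p31, p32} ∖ {p29, p32} = {p30, p31}.


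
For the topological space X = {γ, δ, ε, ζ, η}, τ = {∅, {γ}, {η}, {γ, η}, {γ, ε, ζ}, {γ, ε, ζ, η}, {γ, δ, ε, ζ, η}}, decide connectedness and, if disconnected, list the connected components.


(X, τ) is connected.

Find clopen sets (U ∈ τ with X ∖ U ∈ τ):
  U = ∅, X ∖ U = {γ, δ, ε, ζ, η} — both open, so U is clopen.
  U = {γ, δ, ε, ζ, η}, X ∖ U = ∅ — both open, so U is clopen.
Only trivial clopens (∅ and X) exist, so (X, τ) is connected.
Compute connected components by grouping points that agree on all clopens:
  component: {γ, δ, ε, ζ, η}


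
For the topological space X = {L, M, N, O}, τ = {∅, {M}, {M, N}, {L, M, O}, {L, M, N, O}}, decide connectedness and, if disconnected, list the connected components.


(X, τ) is connected.

Find clopen sets (U ∈ τ with X ∖ U ∈ τ):
  U = ∅, X ∖ U = {L, M, N, O} — both open, so U is clopen.
  U = {L, M, N, O}, X ∖ U = ∅ — both open, so U is clopen.
Only trivial clopens (∅ and X) exist, so (X, τ) is connected.
Compute connected components by grouping points that agree on all clopens:
  component: {L, M, N, O}


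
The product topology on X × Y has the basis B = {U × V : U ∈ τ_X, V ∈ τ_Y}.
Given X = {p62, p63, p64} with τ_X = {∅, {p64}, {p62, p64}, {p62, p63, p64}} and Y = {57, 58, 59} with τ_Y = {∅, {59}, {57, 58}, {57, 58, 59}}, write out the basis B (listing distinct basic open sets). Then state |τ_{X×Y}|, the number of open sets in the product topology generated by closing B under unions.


Basis B = {∅ × ∅, {p64} × {59}, {p62, p64} × {59}, {p64} × {57, 58}, {p62, p63, p64} × {59}, {p64} × {57, 58, 59}, {p62, p64} × {57, 58}, {p62, p64} × {57, 58, 59}, {p62, p63, p64} × {57, 58}, {p62, p63, p64} × {57, 58, 59}}; |τ_{X×Y}| = 16.

Enumerate products U × V with U ∈ τ_X, V ∈ τ_Y (deduplicated):
  ∅ × ∅ = {} (∅)
  {p64} × {59} = {(p64,59)}
  {p62, p64} × {59} = {(p62,59), (p64,59)}
  {p64} × {57, 58} = {(p64,57), (p64,58)}
  {p62, p63, p64} × {59} = {(p62,59), (p63,59), (p64,59)}
  {p64} × {57, 58, 59} = {(p64,57), (p64,58), (p64,59)}
  {p62, p64} × {57, 58} = {(p62,57), (p62,58), (p64,57), (p64,58)}
  {p62, p64} × {57, 58, 59} = {(p62,57), (p62,58), (p62,59), (p64,57), (p64,58), (p64,59)}
  {p62, p63, p64} × {57, 58} = {(p62,57), (p62,58), (p63,57), (p63,58), (p64,57), (p64,58)}
  {p62, p63, p64} × {57, 58, 59} = {(p62,57), (p62,58), (p62,59), (p63,57), (p63,58), (p63,59), (p64,57), (p64,58), (p64,59)}
These 10 distinct sets form the basis B.
Close under arbitrary unions to get τ_{X×Y}; counting gives |τ_{X×Y}| = 16.


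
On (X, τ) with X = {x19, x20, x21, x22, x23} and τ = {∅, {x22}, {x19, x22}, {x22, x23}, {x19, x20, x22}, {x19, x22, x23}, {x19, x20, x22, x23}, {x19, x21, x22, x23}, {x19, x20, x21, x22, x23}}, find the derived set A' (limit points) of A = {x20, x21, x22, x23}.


A' = {x19, x20, x21, x23}

For each x ∈ X, list the open sets U ∈ τ with x ∈ U, then check whether U ∩ (A ∖ {x}) ≠ ∅ for every such U.
  x = x19: opens ∋ x are {x19, x22}, {x19, x20, x22}, {x19, x22, x23}, {x19, x20, x22, x23}, {x19, x21, x22, x23}, {x19, x20, x21, x22, x23}; each meets A ∖ {x19}, so x IS a limit point.
  x = x20: opens ∋ x are {x19, x20, x22}, {x19, x20, x22, x23}, {x19, x20, x21, x22, x23}; each meets A ∖ {x20}, so x IS a limit point.
  x = x21: opens ∋ x are {x19, x21, x22, x23}, {x19, x20, x21, x22, x23}; each meets A ∖ {x21}, so x IS a limit point.
  x = x22: open {x22} ∋ x has {x22} ∩ (A ∖ {x22}) = ∅, so x is NOT a limit point.
  x = x23: opens ∋ x are {x22, x23}, {x19, x22, x23}, {x19, x20, x22, x23}, {x19, x21, x22, x23}, {x19, x20, x21, x22, x23}; each meets A ∖ {x23}, so x IS a limit point.
Collecting: A' = {x19, x20, x21, x23}.


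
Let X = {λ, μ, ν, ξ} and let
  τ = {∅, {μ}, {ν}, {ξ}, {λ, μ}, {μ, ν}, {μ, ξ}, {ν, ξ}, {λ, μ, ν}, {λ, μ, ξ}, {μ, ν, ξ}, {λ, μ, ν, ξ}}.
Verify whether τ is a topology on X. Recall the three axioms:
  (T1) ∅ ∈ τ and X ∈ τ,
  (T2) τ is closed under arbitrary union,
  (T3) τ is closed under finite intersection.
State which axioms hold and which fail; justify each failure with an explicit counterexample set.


τ IS a topology on X.

Axiom (T1): ∅ ∈ τ? Yes; X ∈ τ? Yes.
Axiom (T2/T3): check pairwise unions and intersections of members of τ.
All pairwise intersections and unions checked — each lies in τ. Therefore τ satisfies (T1), (T2), (T3): it IS a topology on X.


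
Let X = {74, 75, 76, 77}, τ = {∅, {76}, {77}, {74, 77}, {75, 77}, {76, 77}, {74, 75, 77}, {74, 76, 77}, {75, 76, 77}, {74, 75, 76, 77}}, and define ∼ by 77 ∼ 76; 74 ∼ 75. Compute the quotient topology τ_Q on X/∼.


X/∼ = {[74=75], [76=77]}; |τ_Q| = 3.

Equivalence classes: [74=75], [76=77].
Quotient map π: X → X/∼ sends 74 ↦ [74=75], 75 ↦ [74=75], 76 ↦ [76=77], 77 ↦ [76=77].
For each subset V ⊆ X/∼, compute π^{-1}(V) ⊆ X and check whether π^{-1}(V) ∈ τ. V is open in τ_Q iff π^{-1}(V) ∈ τ.
  V = {}: π^{-1}(V) = ∅ ∈ τ ✓.
  V = {[74=75]}: π^{-1}(V) = {74, 75} ∉ τ ✗.
  V = {[76=77]}: π^{-1}(V) = {76, 77} ∈ τ ✓.
  V = {[74=75], [76=77]}: π^{-1}(V) = {74, 75, 76, 77} ∈ τ ✓.
Open sets in the quotient: τ_Q = {{}, {[76=77]}, {[74=75], [76=77]}} (3 elements).


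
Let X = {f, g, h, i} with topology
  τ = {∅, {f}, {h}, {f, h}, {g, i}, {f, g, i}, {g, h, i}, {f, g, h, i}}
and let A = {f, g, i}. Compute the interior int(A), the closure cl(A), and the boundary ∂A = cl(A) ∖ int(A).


int(A) = {f, g, i}, cl(A) = {f, g, i}, ∂A = ∅.

Closed sets in (X, τ) are complements of opens:
  closed(X, τ) = {∅, {f}, {h}, {f, h}, {g, i}, {f, g, i}, {g, h, i}, {f, g, h, i}}.
int(A) = ⋃ {U ∈ τ : U ⊆ A}. Opens contained in A: ∅, {f}, {g, i}, {f, g, i}.
Taking the union of these: int(A) = {f, g, i}.
cl(A) = ⋂ {C closed : A ⊆ C}. Closed sets containing A: {f, g, i}, {f, g, h, i}.
Intersecting these: cl(A) = {f, g, i}.
∂A = cl(A) ∖ int(A) = {f, g, i} ∖ {f, g, i} = ∅.


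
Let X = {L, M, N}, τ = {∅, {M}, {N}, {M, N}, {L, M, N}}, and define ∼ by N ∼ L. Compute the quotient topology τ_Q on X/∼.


X/∼ = {[L=N], [M]}; |τ_Q| = 3.

Equivalence classes: [L=N], [M].
Quotient map π: X → X/∼ sends L ↦ [L=N], M ↦ [M], N ↦ [L=N].
For each subset V ⊆ X/∼, compute π^{-1}(V) ⊆ X and check whether π^{-1}(V) ∈ τ. V is open in τ_Q iff π^{-1}(V) ∈ τ.
  V = {}: π^{-1}(V) = ∅ ∈ τ ✓.
  V = {[L=N]}: π^{-1}(V) = {L, N} ∉ τ ✗.
  V = {[M]}: π^{-1}(V) = {M} ∈ τ ✓.
  V = {[L=N], [M]}: π^{-1}(V) = {L, M, N} ∈ τ ✓.
Open sets in the quotient: τ_Q = {{}, {[M]}, {[L=N], [M]}} (3 elements).


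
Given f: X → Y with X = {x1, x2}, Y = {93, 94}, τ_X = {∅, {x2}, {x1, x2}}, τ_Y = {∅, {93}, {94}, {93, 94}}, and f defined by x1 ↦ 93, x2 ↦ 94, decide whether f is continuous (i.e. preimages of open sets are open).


f is NOT continuous.

Compute f^{-1}(U) for each U ∈ τ_Y:
  U = ∅: f^{-1}(U) = ∅ ∈ τ_X ✓.
  U = {93}: f^{-1}(U) = {x1} ∉ τ_X ✗.
  U = {94}: f^{-1}(U) = {x2} ∈ τ_X ✓.
  U = {93, 94}: f^{-1}(U) = {x1, x2} ∈ τ_X ✓.
Found U = {93} with f^{-1}(U) = {x1} not in τ_X. Therefore f is NOT continuous.


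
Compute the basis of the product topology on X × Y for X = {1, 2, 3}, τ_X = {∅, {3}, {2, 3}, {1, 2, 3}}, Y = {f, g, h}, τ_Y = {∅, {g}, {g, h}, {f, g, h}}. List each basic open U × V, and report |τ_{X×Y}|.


Basis B = {∅ × ∅, {3} × {g}, {2, 3} × {g}, {3} × {g, h}, {1, 2, 3} × {g}, {3} × {f, g, h}, {2, 3} × {g, h}, {1, 2, 3} × {g, h}, {2, 3} × {f, g, h}, {1, 2, 3} × {f, g, h}}; |τ_{X×Y}| = 20.

Enumerate products U × V with U ∈ τ_X, V ∈ τ_Y (deduplicated):
  ∅ × ∅ = {} (∅)
  {3} × {g} = {(3,g)}
  {2, 3} × {g} = {(2,g), (3,g)}
  {3} × {g, h} = {(3,g), (3,h)}
  {1, 2, 3} × {g} = {(1,g), (2,g), (3,g)}
  {3} × {f, g, h} = {(3,f), (3,g), (3,h)}
  {2, 3} × {g, h} = {(2,g), (2,h), (3,g), (3,h)}
  {1, 2, 3} × {g, h} = {(1,g), (1,h), (2,g), (2,h), (3,g), (3,h)}
  {2, 3} × {f, g, h} = {(2,f), (2,g), (2,h), (3,f), (3,g), (3,h)}
  {1, 2, 3} × {f, g, h} = {(1,f), (1,g), (1,h), (2,f), (2,g), (2,h), (3,f), (3,g), (3,h)}
These 10 distinct sets form the basis B.
Close under arbitrary unions to get τ_{X×Y}; counting gives |τ_{X×Y}| = 20.


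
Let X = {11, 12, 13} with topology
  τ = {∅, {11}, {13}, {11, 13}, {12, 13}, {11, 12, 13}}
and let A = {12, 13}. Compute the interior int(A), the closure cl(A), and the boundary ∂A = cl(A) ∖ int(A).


int(A) = {12, 13}, cl(A) = {12, 13}, ∂A = ∅.

Closed sets in (X, τ) are complements of opens:
  closed(X, τ) = {∅, {11}, {12}, {11, 12}, {12, 13}, {11, 12, 13}}.
int(A) = ⋃ {U ∈ τ : U ⊆ A}. Opens contained in A: ∅, {13}, {12, 13}.
Taking the union of these: int(A) = {12, 13}.
cl(A) = ⋂ {C closed : A ⊆ C}. Closed sets containing A: {12, 13}, {11, 12, 13}.
Intersecting these: cl(A) = {12, 13}.
∂A = cl(A) ∖ int(A) = {12, 13} ∖ {12, 13} = ∅.


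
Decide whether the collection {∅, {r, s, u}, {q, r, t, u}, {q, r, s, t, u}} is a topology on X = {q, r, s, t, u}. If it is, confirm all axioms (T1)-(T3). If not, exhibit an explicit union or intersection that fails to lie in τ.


τ is NOT a topology on X.

Axiom (T1): ∅ ∈ τ? Yes; X ∈ τ? Yes.
Axiom (T2/T3): check pairwise unions and intersections of members of τ.
Counterexample for (T3): {r, s, u} ∩ {q, r, t, u} = {r, u} ∉ τ. Therefore τ is NOT a topology.


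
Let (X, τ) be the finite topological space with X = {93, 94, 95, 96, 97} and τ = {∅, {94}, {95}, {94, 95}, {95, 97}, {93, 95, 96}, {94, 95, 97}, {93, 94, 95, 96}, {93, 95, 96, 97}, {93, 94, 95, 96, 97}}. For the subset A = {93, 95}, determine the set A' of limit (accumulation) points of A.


A' = {93, 96, 97}

For each x ∈ X, list the open sets U ∈ τ with x ∈ U, then check whether U ∩ (A ∖ {x}) ≠ ∅ for every such U.
  x = 93: opens ∋ x are {93, 95, 96}, {93, 94, 95, 96}, {93, 95, 96, 97}, {93, 94, 95, 96, 97}; each meets A ∖ {93}, so x IS a limit point.
  x = 94: open {94} ∋ x has {94} ∩ (A ∖ {94}) = ∅, so x is NOT a limit point.
  x = 95: open {95} ∋ x has {95} ∩ (A ∖ {95}) = ∅, so x is NOT a limit point.
  x = 96: opens ∋ x are {93, 95, 96}, {93, 94, 95, 96}, {93, 95, 96, 97}, {93, 94, 95, 96, 97}; each meets A ∖ {96}, so x IS a limit point.
  x = 97: opens ∋ x are {95, 97}, {94, 95, 97}, {93, 95, 96, 97}, {93, 94, 95, 96, 97}; each meets A ∖ {97}, so x IS a limit point.
Collecting: A' = {93, 96, 97}.


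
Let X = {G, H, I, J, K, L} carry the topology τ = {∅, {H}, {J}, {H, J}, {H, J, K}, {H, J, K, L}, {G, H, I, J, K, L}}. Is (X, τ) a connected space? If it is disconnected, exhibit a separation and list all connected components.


(X, τ) is connected.

Find clopen sets (U ∈ τ with X ∖ U ∈ τ):
  U = ∅, X ∖ U = {G, H, I, J, K, L} — both open, so U is clopen.
  U = {G, H, I, J, K, L}, X ∖ U = ∅ — both open, so U is clopen.
Only trivial clopens (∅ and X) exist, so (X, τ) is connected.
Compute connected components by grouping points that agree on all clopens:
  component: {G, H, I, J, K, L}


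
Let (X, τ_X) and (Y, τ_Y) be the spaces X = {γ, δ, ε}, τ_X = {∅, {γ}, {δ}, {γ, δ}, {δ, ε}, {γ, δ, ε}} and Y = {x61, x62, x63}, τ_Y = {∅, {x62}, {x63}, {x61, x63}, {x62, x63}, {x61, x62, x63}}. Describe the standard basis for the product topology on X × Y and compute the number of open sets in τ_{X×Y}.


Basis B = {∅ × ∅, {γ} × {x62}, {γ} × {x63}, {δ} × {x62}, {δ} × {x63}, {γ} × {x61, x63}, {γ} × {x62, x63}, {γ, δ} × {x62}, {γ, δ} × {x63}, {δ} × {x61, x63}, {δ} × {x62, x63}, {δ, ε} × {x62}, {δ, ε} × {x63}, {γ} × {x61, x62, x63}, {γ, δ, ε} × {x62}, {γ, δ, ε} × {x63}, {δ} × {x61, x62, x63}, {γ, δ} × {x61, x63}, {γ, δ} × {x62, x63}, {δ, ε} × {x61, x63}, {δ, ε} × {x62, x63}, {γ, δ} × {x61, x62, x63}, {γ, δ, ε} × {x61, x63}, {γ, δ, ε} × {x62, x63}, {δ, ε} × {x61, x62, x63}, {γ, δ, ε} × {x61, x62, x63}}; |τ_{X×Y}| = 108.

Enumerate products U × V with U ∈ τ_X, V ∈ τ_Y (deduplicated):
  ∅ × ∅ = {} (∅)
  {γ} × {x62} = {(γ,x62)}
  {γ} × {x63} = {(γ,x63)}
  {δ} × {x62} = {(δ,x62)}
  {δ} × {x63} = {(δ,x63)}
  {γ} × {x61, x63} = {(γ,x61), (γ,x63)}
  {γ} × {x62, x63} = {(γ,x62), (γ,x63)}
  {γ, δ} × {x62} = {(γ,x62), (δ,x62)}
  {γ, δ} × {x63} = {(γ,x63), (δ,x63)}
  {δ} × {x61, x63} = {(δ,x61), (δ,x63)}
  {δ} × {x62, x63} = {(δ,x62), (δ,x63)}
  {δ, ε} × {x62} = {(δ,x62), (ε,x62)}
  {δ, ε} × {x63} = {(δ,x63), (ε,x63)}
  {γ} × {x61, x62, x63} = {(γ,x61), (γ,x62), (γ,x63)}
  {γ, δ, ε} × {x62} = {(γ,x62), (δ,x62), (ε,x62)}
  {γ, δ, ε} × {x63} = {(γ,x63), (δ,x63), (ε,x63)}
  {δ} × {x61, x62, x63} = {(δ,x61), (δ,x62), (δ,x63)}
  {γ, δ} × {x61, x63} = {(γ,x61), (γ,x63), (δ,x61), (δ,x63)}
  {γ, δ} × {x62, x63} = {(γ,x62), (γ,x63), (δ,x62), (δ,x63)}
  {δ, ε} × {x61, x63} = {(δ,x61), (δ,x63), (ε,x61), (ε,x63)}
  {δ, ε} × {x62, x63} = {(δ,x62), (δ,x63), (ε,x62), (ε,x63)}
  {γ, δ} × {x61, x62, x63} = {(γ,x61), (γ,x62), (γ,x63), (δ,x61), (δ,x62), (δ,x63)}
  {γ, δ, ε} × {x61, x63} = {(γ,x61), (γ,x63), (δ,x61), (δ,x63), (ε,x61), (ε,x63)}
  {γ, δ, ε} × {x62, x63} = {(γ,x62), (γ,x63), (δ,x62), (δ,x63), (ε,x62), (ε,x63)}
  {δ, ε} × {x61, x62, x63} = {(δ,x61), (δ,x62), (δ,x63), (ε,x61), (ε,x62), (ε,x63)}
  {γ, δ, ε} × {x61, x62, x63} = {(γ,x61), (γ,x62), (γ,x63), (δ,x61), (δ,x62), (δ,x63), (ε,x61), (ε,x62), (ε,x63)}
These 26 distinct sets form the basis B.
Close under arbitrary unions to get τ_{X×Y}; counting gives |τ_{X×Y}| = 108.


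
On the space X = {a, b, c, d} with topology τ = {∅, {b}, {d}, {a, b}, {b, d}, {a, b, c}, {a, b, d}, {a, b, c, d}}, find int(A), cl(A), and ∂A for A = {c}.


int(A) = ∅, cl(A) = {c}, ∂A = {c}.

Closed sets in (X, τ) are complements of opens:
  closed(X, τ) = {∅, {c}, {d}, {a, c}, {c, d}, {a, b, c}, {a, c, d}, {a, b, c, d}}.
int(A) = ⋃ {U ∈ τ : U ⊆ A}. Opens contained in A: ∅.
Taking the union of these: int(A) = ∅.
cl(A) = ⋂ {C closed : A ⊆ C}. Closed sets containing A: {c}, {a, c}, {c, d}, {a, b, c}, {a, c, d}, {a, b, c, d}.
Intersecting these: cl(A) = {c}.
∂A = cl(A) ∖ int(A) = {c} ∖ ∅ = {c}.


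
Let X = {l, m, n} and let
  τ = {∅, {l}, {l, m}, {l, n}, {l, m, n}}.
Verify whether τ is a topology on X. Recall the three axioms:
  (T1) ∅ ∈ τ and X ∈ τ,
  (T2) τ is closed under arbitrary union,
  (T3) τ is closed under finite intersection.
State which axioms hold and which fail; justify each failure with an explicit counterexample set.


τ IS a topology on X.

Axiom (T1): ∅ ∈ τ? Yes; X ∈ τ? Yes.
Axiom (T2/T3): check pairwise unions and intersections of members of τ.
All pairwise intersections and unions checked — each lies in τ. Therefore τ satisfies (T1), (T2), (T3): it IS a topology on X.


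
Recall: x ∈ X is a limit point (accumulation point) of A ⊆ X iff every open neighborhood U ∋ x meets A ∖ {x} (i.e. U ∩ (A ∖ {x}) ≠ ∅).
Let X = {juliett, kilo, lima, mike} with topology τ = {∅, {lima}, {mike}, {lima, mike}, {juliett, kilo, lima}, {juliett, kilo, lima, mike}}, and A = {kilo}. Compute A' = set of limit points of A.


A' = {juliett}

For each x ∈ X, list the open sets U ∈ τ with x ∈ U, then check whether U ∩ (A ∖ {x}) ≠ ∅ for every such U.
  x = juliett: opens ∋ x are {juliett, kilo, lima}, {juliett, kilo, lima, mike}; each meets A ∖ {juliett}, so x IS a limit point.
  x = kilo: open {juliett, kilo, lima} ∋ x has {juliett, kilo, lima} ∩ (A ∖ {kilo}) = ∅, so x is NOT a limit point.
  x = lima: open {lima} ∋ x has {lima} ∩ (A ∖ {lima}) = ∅, so x is NOT a limit point.
  x = mike: open {mike} ∋ x has {mike} ∩ (A ∖ {mike}) = ∅, so x is NOT a limit point.
Collecting: A' = {juliett}.


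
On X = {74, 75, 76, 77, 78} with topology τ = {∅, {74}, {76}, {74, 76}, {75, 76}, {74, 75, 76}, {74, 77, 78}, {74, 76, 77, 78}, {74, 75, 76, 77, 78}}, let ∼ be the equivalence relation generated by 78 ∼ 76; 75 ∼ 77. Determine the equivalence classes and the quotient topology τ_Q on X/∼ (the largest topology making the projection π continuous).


X/∼ = {[74], [75=77], [76=78]}; |τ_Q| = 3.

Equivalence classes: [74], [75=77], [76=78].
Quotient map π: X → X/∼ sends 74 ↦ [74], 75 ↦ [75=77], 76 ↦ [76=78], 77 ↦ [75=77], 78 ↦ [76=78].
For each subset V ⊆ X/∼, compute π^{-1}(V) ⊆ X and check whether π^{-1}(V) ∈ τ. V is open in τ_Q iff π^{-1}(V) ∈ τ.
  V = {}: π^{-1}(V) = ∅ ∈ τ ✓.
  V = {[74]}: π^{-1}(V) = {74} ∈ τ ✓.
  V = {[75=77]}: π^{-1}(V) = {75, 77} ∉ τ ✗.
  V = {[74], [75=77]}: π^{-1}(V) = {74, 75, 77} ∉ τ ✗.
  V = {[76=78]}: π^{-1}(V) = {76, 78} ∉ τ ✗.
  V = {[74], [76=78]}: π^{-1}(V) = {74, 76, 78} ∉ τ ✗.
  V = {[75=77], [76=78]}: π^{-1}(V) = {75, 76, 77, 78} ∉ τ ✗.
  V = {[74], [75=77], [76=78]}: π^{-1}(V) = {74, 75, 76, 77, 78} ∈ τ ✓.
Open sets in the quotient: τ_Q = {{}, {[74]}, {[74], [75=77], [76=78]}} (3 elements).


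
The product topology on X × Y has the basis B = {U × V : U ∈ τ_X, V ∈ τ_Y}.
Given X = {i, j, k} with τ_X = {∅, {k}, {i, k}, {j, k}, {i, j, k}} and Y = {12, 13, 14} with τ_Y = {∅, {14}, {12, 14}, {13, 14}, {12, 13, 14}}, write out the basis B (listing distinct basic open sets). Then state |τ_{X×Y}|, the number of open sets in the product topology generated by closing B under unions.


Basis B = {∅ × ∅, {k} × {14}, {i, k} × {14}, {j, k} × {14}, {k} × {12, 14}, {k} × {13, 14}, {i, j, k} × {14}, {k} × {12, 13, 14}, {i, k} × {12, 14}, {i, k} × {13, 14}, {j, k} × {12, 14}, {j, k} × {13, 14}, {i, k} × {12, 13, 14}, {i, j, k} × {12, 14}, {i, j, k} × {13, 14}, {j, k} × {12, 13, 14}, {i, j, k} × {12, 13, 14}}; |τ_{X×Y}| = 48.

Enumerate products U × V with U ∈ τ_X, V ∈ τ_Y (deduplicated):
  ∅ × ∅ = {} (∅)
  {k} × {14} = {(k,14)}
  {i, k} × {14} = {(i,14), (k,14)}
  {j, k} × {14} = {(j,14), (k,14)}
  {k} × {12, 14} = {(k,12), (k,14)}
  {k} × {13, 14} = {(k,13), (k,14)}
  {i, j, k} × {14} = {(i,14), (j,14), (k,14)}
  {k} × {12, 13, 14} = {(k,12), (k,13), (k,14)}
  {i, k} × {12, 14} = {(i,12), (i,14), (k,12), (k,14)}
  {i, k} × {13, 14} = {(i,13), (i,14), (k,13), (k,14)}
  {j, k} × {12, 14} = {(j,12), (j,14), (k,12), (k,14)}
  {j, k} × {13, 14} = {(j,13), (j,14), (k,13), (k,14)}
  {i, k} × {12, 13, 14} = {(i,12), (i,13), (i,14), (k,12), (k,13), (k,14)}
  {i, j, k} × {12, 14} = {(i,12), (i,14), (j,12), (j,14), (k,12), (k,14)}
  {i, j, k} × {13, 14} = {(i,13), (i,14), (j,13), (j,14), (k,13), (k,14)}
  {j, k} × {12, 13, 14} = {(j,12), (j,13), (j,14), (k,12), (k,13), (k,14)}
  {i, j, k} × {12, 13, 14} = {(i,12), (i,13), (i,14), (j,12), (j,13), (j,14), (k,12), (k,13), (k,14)}
These 17 distinct sets form the basis B.
Close under arbitrary unions to get τ_{X×Y}; counting gives |τ_{X×Y}| = 48.


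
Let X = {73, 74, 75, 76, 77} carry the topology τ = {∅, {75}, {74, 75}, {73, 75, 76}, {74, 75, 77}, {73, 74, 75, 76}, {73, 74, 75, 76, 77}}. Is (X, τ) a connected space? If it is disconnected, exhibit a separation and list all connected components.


(X, τ) is connected.

Find clopen sets (U ∈ τ with X ∖ U ∈ τ):
  U = ∅, X ∖ U = {73, 74, 75, 76, 77} — both open, so U is clopen.
  U = {73, 74, 75, 76, 77}, X ∖ U = ∅ — both open, so U is clopen.
Only trivial clopens (∅ and X) exist, so (X, τ) is connected.
Compute connected components by grouping points that agree on all clopens:
  component: {73, 74, 75, 76, 77}


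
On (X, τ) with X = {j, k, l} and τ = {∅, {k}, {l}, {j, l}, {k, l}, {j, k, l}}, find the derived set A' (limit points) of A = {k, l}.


A' = {j}

For each x ∈ X, list the open sets U ∈ τ with x ∈ U, then check whether U ∩ (A ∖ {x}) ≠ ∅ for every such U.
  x = j: opens ∋ x are {j, l}, {j, k, l}; each meets A ∖ {j}, so x IS a limit point.
  x = k: open {k} ∋ x has {k} ∩ (A ∖ {k}) = ∅, so x is NOT a limit point.
  x = l: open {l} ∋ x has {l} ∩ (A ∖ {l}) = ∅, so x is NOT a limit point.
Collecting: A' = {j}.


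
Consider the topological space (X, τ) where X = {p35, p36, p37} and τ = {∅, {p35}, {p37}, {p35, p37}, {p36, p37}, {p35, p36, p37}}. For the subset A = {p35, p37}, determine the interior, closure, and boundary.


int(A) = {p35, p37}, cl(A) = {p35, p36, p37}, ∂A = {p36}.

Closed sets in (X, τ) are complements of opens:
  closed(X, τ) = {∅, {p35}, {p36}, {p35, p36}, {p36, p37}, {p35, p36, p37}}.
int(A) = ⋃ {U ∈ τ : U ⊆ A}. Opens contained in A: ∅, {p35}, {p37}, {p35, p37}.
Taking the union of these: int(A) = {p35, p37}.
cl(A) = ⋂ {C closed : A ⊆ C}. Closed sets containing A: {p35, p36, p37}.
Intersecting these: cl(A) = {p35, p36, p37}.
∂A = cl(A) ∖ int(A) = {p35, p36, p37} ∖ {p35, p37} = {p36}.


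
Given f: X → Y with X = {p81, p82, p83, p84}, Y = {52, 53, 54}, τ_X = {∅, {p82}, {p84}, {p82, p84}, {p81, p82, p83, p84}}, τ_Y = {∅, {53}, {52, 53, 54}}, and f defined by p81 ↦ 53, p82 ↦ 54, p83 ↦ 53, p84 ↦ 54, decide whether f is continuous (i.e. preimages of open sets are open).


f is NOT continuous.

Compute f^{-1}(U) for each U ∈ τ_Y:
  U = ∅: f^{-1}(U) = ∅ ∈ τ_X ✓.
  U = {53}: f^{-1}(U) = {p81, p83} ∉ τ_X ✗.
  U = {52, 53, 54}: f^{-1}(U) = {p81, p82, p83, p84} ∈ τ_X ✓.
Found U = {53} with f^{-1}(U) = {p81, p83} not in τ_X. Therefore f is NOT continuous.


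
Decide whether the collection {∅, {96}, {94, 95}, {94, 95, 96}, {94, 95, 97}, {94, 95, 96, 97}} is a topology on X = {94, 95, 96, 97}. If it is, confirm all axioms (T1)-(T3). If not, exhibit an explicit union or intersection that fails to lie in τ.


τ IS a topology on X.

Axiom (T1): ∅ ∈ τ? Yes; X ∈ τ? Yes.
Axiom (T2/T3): check pairwise unions and intersections of members of τ.
All pairwise intersections and unions checked — each lies in τ. Therefore τ satisfies (T1), (T2), (T3): it IS a topology on X.


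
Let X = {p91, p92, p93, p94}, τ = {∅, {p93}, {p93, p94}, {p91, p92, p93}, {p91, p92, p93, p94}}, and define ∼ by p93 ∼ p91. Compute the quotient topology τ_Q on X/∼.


X/∼ = {[p91=p93], [p92], [p94]}; |τ_Q| = 3.

Equivalence classes: [p91=p93], [p92], [p94].
Quotient map π: X → X/∼ sends p91 ↦ [p91=p93], p92 ↦ [p92], p93 ↦ [p91=p93], p94 ↦ [p94].
For each subset V ⊆ X/∼, compute π^{-1}(V) ⊆ X and check whether π^{-1}(V) ∈ τ. V is open in τ_Q iff π^{-1}(V) ∈ τ.
  V = {}: π^{-1}(V) = ∅ ∈ τ ✓.
  V = {[p91=p93]}: π^{-1}(V) = {p91, p93} ∉ τ ✗.
  V = {[p92]}: π^{-1}(V) = {p92} ∉ τ ✗.
  V = {[p91=p93], [p92]}: π^{-1}(V) = {p91, p92, p93} ∈ τ ✓.
  V = {[p94]}: π^{-1}(V) = {p94} ∉ τ ✗.
  V = {[p91=p93], [p94]}: π^{-1}(V) = {p91, p93, p94} ∉ τ ✗.
  V = {[p92], [p94]}: π^{-1}(V) = {p92, p94} ∉ τ ✗.
  V = {[p91=p93], [p92], [p94]}: π^{-1}(V) = {p91, p92, p93, p94} ∈ τ ✓.
Open sets in the quotient: τ_Q = {{}, {[p91=p93], [p92]}, {[p91=p93], [p92], [p94]}} (3 elements).


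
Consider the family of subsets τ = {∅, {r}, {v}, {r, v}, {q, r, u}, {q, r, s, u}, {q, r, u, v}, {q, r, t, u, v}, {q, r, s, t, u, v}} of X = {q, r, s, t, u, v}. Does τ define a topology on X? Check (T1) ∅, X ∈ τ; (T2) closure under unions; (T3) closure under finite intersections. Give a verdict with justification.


τ is NOT a topology on X.

Axiom (T1): ∅ ∈ τ? Yes; X ∈ τ? Yes.
Axiom (T2/T3): check pairwise unions and intersections of members of τ.
Counterexample for (T2): {v} ∪ {q, r, s, u} = {q, r, s, u, v} ∉ τ. Therefore τ is NOT a topology.


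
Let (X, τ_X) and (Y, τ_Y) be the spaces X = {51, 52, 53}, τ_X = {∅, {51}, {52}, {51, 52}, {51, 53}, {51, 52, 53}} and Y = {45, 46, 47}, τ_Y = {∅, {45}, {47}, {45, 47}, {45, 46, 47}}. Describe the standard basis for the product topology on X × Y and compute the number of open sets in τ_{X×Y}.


Basis B = {∅ × ∅, {51} × {45}, {51} × {47}, {52} × {45}, {52} × {47}, {51} × {45, 47}, {51, 52} × {45}, {51, 53} × {45}, {51, 52} × {47}, {51, 53} × {47}, {52} × {45, 47}, {51} × {45, 46, 47}, {51, 52, 53} × {45}, {51, 52, 53} × {47}, {52} × {45, 46, 47}, {51, 52} × {45, 47}, {51, 53} × {45, 47}, {51, 52} × {45, 46, 47}, {51, 53} × {45, 46, 47}, {51, 52, 53} × {45, 47}, {51, 52, 53} × {45, 46, 47}}; |τ_{X×Y}| = 70.

Enumerate products U × V with U ∈ τ_X, V ∈ τ_Y (deduplicated):
  ∅ × ∅ = {} (∅)
  {51} × {45} = {(51,45)}
  {51} × {47} = {(51,47)}
  {52} × {45} = {(52,45)}
  {52} × {47} = {(52,47)}
  {51} × {45, 47} = {(51,45), (51,47)}
  {51, 52} × {45} = {(51,45), (52,45)}
  {51, 53} × {45} = {(51,45), (53,45)}
  {51, 52} × {47} = {(51,47), (52,47)}
  {51, 53} × {47} = {(51,47), (53,47)}
  {52} × {45, 47} = {(52,45), (52,47)}
  {51} × {45, 46, 47} = {(51,45), (51,46), (51,47)}
  {51, 52, 53} × {45} = {(51,45), (52,45), (53,45)}
  {51, 52, 53} × {47} = {(51,47), (52,47), (53,47)}
  {52} × {45, 46, 47} = {(52,45), (52,46), (52,47)}
  {51, 52} × {45, 47} = {(51,45), (51,47), (52,45), (52,47)}
  {51, 53} × {45, 47} = {(51,45), (51,47), (53,45), (53,47)}
  {51, 52} × {45, 46, 47} = {(51,45), (51,46), (51,47), (52,45), (52,46), (52,47)}
  {51, 53} × {45, 46, 47} = {(51,45), (51,46), (51,47), (53,45), (53,46), (53,47)}
  {51, 52, 53} × {45, 47} = {(51,45), (51,47), (52,45), (52,47), (53,45), (53,47)}
  {51, 52, 53} × {45, 46, 47} = {(51,45), (51,46), (51,47), (52,45), (52,46), (52,47), (53,45), (53,46), (53,47)}
These 21 distinct sets form the basis B.
Close under arbitrary unions to get τ_{X×Y}; counting gives |τ_{X×Y}| = 70.
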